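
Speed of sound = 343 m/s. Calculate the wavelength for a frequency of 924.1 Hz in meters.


Given values:
  c = 343 m/s, f = 924.1 Hz
Formula: lambda = c / f
lambda = 343 / 924.1
lambda = 0.3712

0.3712 m


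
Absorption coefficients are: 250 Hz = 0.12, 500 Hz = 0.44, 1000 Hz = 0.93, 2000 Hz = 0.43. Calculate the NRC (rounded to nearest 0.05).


Given values:
  a_250 = 0.12, a_500 = 0.44
  a_1000 = 0.93, a_2000 = 0.43
Formula: NRC = (a250 + a500 + a1000 + a2000) / 4
Sum = 0.12 + 0.44 + 0.93 + 0.43 = 1.92
NRC = 1.92 / 4 = 0.48
Rounded to nearest 0.05: 0.5

0.5


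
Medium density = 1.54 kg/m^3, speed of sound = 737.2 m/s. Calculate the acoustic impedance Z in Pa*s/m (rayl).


Given values:
  rho = 1.54 kg/m^3
  c = 737.2 m/s
Formula: Z = rho * c
Z = 1.54 * 737.2
Z = 1135.29

1135.29 rayl


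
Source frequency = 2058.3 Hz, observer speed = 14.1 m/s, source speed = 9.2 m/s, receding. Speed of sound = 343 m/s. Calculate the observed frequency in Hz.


Given values:
  f_s = 2058.3 Hz, v_o = 14.1 m/s, v_s = 9.2 m/s
  Direction: receding
Formula: f_o = f_s * (c - v_o) / (c + v_s)
Numerator: c - v_o = 343 - 14.1 = 328.9
Denominator: c + v_s = 343 + 9.2 = 352.2
f_o = 2058.3 * 328.9 / 352.2 = 1922.13

1922.13 Hz


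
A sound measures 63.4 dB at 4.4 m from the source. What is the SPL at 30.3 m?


Given values:
  SPL1 = 63.4 dB, r1 = 4.4 m, r2 = 30.3 m
Formula: SPL2 = SPL1 - 20 * log10(r2 / r1)
Compute ratio: r2 / r1 = 30.3 / 4.4 = 6.8864
Compute log10: log10(6.8864) = 0.837992
Compute drop: 20 * 0.837992 = 16.7598
SPL2 = 63.4 - 16.7598 = 46.64

46.64 dB


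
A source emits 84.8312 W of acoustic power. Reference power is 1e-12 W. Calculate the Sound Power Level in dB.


Given values:
  W = 84.8312 W
  W_ref = 1e-12 W
Formula: SWL = 10 * log10(W / W_ref)
Compute ratio: W / W_ref = 84831200000000
Compute log10: log10(84831200000000) = 13.928556
Multiply: SWL = 10 * 13.928556 = 139.29

139.29 dB


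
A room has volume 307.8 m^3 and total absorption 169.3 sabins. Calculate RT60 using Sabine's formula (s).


Given values:
  V = 307.8 m^3
  A = 169.3 sabins
Formula: RT60 = 0.161 * V / A
Numerator: 0.161 * 307.8 = 49.5558
RT60 = 49.5558 / 169.3 = 0.293

0.293 s


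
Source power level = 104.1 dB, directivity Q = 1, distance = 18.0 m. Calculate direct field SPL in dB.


Given values:
  Lw = 104.1 dB, Q = 1, r = 18.0 m
Formula: SPL = Lw + 10 * log10(Q / (4 * pi * r^2))
Compute 4 * pi * r^2 = 4 * pi * 18.0^2 = 4071.5041
Compute Q / denom = 1 / 4071.5041 = 0.00024561
Compute 10 * log10(0.00024561) = -36.0975
SPL = 104.1 + (-36.0975) = 68.0

68.0 dB


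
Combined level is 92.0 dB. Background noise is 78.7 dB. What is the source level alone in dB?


Given values:
  L_total = 92.0 dB, L_bg = 78.7 dB
Formula: L_source = 10 * log10(10^(L_total/10) - 10^(L_bg/10))
Convert to linear:
  10^(92.0/10) = 1584893192.4611
  10^(78.7/10) = 74131024.1301
Difference: 1584893192.4611 - 74131024.1301 = 1510762168.331
L_source = 10 * log10(1510762168.331) = 91.79

91.79 dB


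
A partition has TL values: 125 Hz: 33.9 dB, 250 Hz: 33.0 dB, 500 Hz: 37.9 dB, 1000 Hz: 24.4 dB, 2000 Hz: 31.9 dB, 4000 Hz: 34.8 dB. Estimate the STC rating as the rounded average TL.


Given TL values at each frequency:
  125 Hz: 33.9 dB
  250 Hz: 33.0 dB
  500 Hz: 37.9 dB
  1000 Hz: 24.4 dB
  2000 Hz: 31.9 dB
  4000 Hz: 34.8 dB
Formula: STC ~ round(average of TL values)
Sum = 33.9 + 33.0 + 37.9 + 24.4 + 31.9 + 34.8 = 195.9
Average = 195.9 / 6 = 32.65
Rounded: 33

33


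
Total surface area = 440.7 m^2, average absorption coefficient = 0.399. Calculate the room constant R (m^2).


Given values:
  S = 440.7 m^2, alpha = 0.399
Formula: R = S * alpha / (1 - alpha)
Numerator: 440.7 * 0.399 = 175.8393
Denominator: 1 - 0.399 = 0.601
R = 175.8393 / 0.601 = 292.58

292.58 m^2


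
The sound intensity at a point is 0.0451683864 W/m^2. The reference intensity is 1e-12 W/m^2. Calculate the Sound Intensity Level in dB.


Given values:
  I = 0.0451683864 W/m^2
  I_ref = 1e-12 W/m^2
Formula: SIL = 10 * log10(I / I_ref)
Compute ratio: I / I_ref = 45168386400
Compute log10: log10(45168386400) = 10.654835
Multiply: SIL = 10 * 10.654835 = 106.55

106.55 dB


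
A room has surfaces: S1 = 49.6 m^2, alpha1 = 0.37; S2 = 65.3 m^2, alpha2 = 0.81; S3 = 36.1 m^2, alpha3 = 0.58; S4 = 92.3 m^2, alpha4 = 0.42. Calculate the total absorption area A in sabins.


Given surfaces:
  Surface 1: 49.6 * 0.37 = 18.352
  Surface 2: 65.3 * 0.81 = 52.893
  Surface 3: 36.1 * 0.58 = 20.938
  Surface 4: 92.3 * 0.42 = 38.766
Formula: A = sum(Si * alpha_i)
A = 18.352 + 52.893 + 20.938 + 38.766
A = 130.95

130.95 sabins


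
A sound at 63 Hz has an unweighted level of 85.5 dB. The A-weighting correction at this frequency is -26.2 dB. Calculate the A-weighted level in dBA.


Given values:
  SPL = 85.5 dB
  A-weighting at 63 Hz = -26.2 dB
Formula: L_A = SPL + A_weight
L_A = 85.5 + (-26.2)
L_A = 59.3

59.3 dBA


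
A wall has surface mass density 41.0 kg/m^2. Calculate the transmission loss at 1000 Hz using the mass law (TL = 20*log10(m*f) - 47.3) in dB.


Given values:
  m = 41.0 kg/m^2, f = 1000 Hz
Formula: TL = 20 * log10(m * f) - 47.3
Compute m * f = 41.0 * 1000 = 41000.0
Compute log10(41000.0) = 4.612784
Compute 20 * 4.612784 = 92.2557
TL = 92.2557 - 47.3 = 44.96

44.96 dB


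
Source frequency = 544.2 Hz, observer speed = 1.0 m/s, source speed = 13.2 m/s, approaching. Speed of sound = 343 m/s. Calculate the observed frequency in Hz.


Given values:
  f_s = 544.2 Hz, v_o = 1.0 m/s, v_s = 13.2 m/s
  Direction: approaching
Formula: f_o = f_s * (c + v_o) / (c - v_s)
Numerator: c + v_o = 343 + 1.0 = 344.0
Denominator: c - v_s = 343 - 13.2 = 329.8
f_o = 544.2 * 344.0 / 329.8 = 567.63

567.63 Hz


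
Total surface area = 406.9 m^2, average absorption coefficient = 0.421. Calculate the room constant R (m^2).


Given values:
  S = 406.9 m^2, alpha = 0.421
Formula: R = S * alpha / (1 - alpha)
Numerator: 406.9 * 0.421 = 171.3049
Denominator: 1 - 0.421 = 0.579
R = 171.3049 / 0.579 = 295.86

295.86 m^2


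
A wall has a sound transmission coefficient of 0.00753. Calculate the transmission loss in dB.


Given values:
  tau = 0.00753
Formula: TL = 10 * log10(1 / tau)
Compute 1 / tau = 1 / 0.00753 = 132.8021
Compute log10(132.8021) = 2.123205
TL = 10 * 2.123205 = 21.23

21.23 dB


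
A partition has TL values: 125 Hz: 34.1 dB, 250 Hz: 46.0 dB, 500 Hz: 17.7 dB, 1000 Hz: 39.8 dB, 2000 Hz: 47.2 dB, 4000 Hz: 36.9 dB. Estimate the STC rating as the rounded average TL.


Given TL values at each frequency:
  125 Hz: 34.1 dB
  250 Hz: 46.0 dB
  500 Hz: 17.7 dB
  1000 Hz: 39.8 dB
  2000 Hz: 47.2 dB
  4000 Hz: 36.9 dB
Formula: STC ~ round(average of TL values)
Sum = 34.1 + 46.0 + 17.7 + 39.8 + 47.2 + 36.9 = 221.7
Average = 221.7 / 6 = 36.95
Rounded: 37

37


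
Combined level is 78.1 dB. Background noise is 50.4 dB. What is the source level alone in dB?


Given values:
  L_total = 78.1 dB, L_bg = 50.4 dB
Formula: L_source = 10 * log10(10^(L_total/10) - 10^(L_bg/10))
Convert to linear:
  10^(78.1/10) = 64565422.9035
  10^(50.4/10) = 109647.8196
Difference: 64565422.9035 - 109647.8196 = 64455775.0839
L_source = 10 * log10(64455775.0839) = 78.09

78.09 dB


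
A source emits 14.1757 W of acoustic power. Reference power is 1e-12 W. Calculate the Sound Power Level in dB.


Given values:
  W = 14.1757 W
  W_ref = 1e-12 W
Formula: SWL = 10 * log10(W / W_ref)
Compute ratio: W / W_ref = 14175700000000
Compute log10: log10(14175700000000) = 13.151545
Multiply: SWL = 10 * 13.151545 = 131.52

131.52 dB


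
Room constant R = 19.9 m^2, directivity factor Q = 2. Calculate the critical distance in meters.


Given values:
  R = 19.9 m^2, Q = 2
Formula: d_c = 0.141 * sqrt(Q * R)
Compute Q * R = 2 * 19.9 = 39.8
Compute sqrt(39.8) = 6.3087
d_c = 0.141 * 6.3087 = 0.89

0.89 m


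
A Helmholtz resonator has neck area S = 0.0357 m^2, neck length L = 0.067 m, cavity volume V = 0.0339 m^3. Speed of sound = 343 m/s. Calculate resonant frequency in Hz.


Given values:
  S = 0.0357 m^2, L = 0.067 m, V = 0.0339 m^3, c = 343 m/s
Formula: f = (c / (2*pi)) * sqrt(S / (V * L))
Compute V * L = 0.0339 * 0.067 = 0.0022713
Compute S / (V * L) = 0.0357 / 0.0022713 = 15.7179
Compute sqrt(15.7179) = 3.964581
Compute c / (2*pi) = 343 / 6.283185 = 54.590148
f = 54.590148 * 3.964581 = 216.43

216.43 Hz


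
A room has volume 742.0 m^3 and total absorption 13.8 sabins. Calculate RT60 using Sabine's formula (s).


Given values:
  V = 742.0 m^3
  A = 13.8 sabins
Formula: RT60 = 0.161 * V / A
Numerator: 0.161 * 742.0 = 119.462
RT60 = 119.462 / 13.8 = 8.657

8.657 s


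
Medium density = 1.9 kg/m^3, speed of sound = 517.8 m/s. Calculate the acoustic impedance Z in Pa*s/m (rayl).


Given values:
  rho = 1.9 kg/m^3
  c = 517.8 m/s
Formula: Z = rho * c
Z = 1.9 * 517.8
Z = 983.82

983.82 rayl


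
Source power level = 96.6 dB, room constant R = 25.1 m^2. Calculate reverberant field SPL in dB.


Given values:
  Lw = 96.6 dB, R = 25.1 m^2
Formula: SPL = Lw + 10 * log10(4 / R)
Compute 4 / R = 4 / 25.1 = 0.159363
Compute 10 * log10(0.159363) = -7.9761
SPL = 96.6 + (-7.9761) = 88.62

88.62 dB


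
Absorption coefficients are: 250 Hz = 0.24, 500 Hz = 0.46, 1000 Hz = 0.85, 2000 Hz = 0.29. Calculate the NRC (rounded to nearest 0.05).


Given values:
  a_250 = 0.24, a_500 = 0.46
  a_1000 = 0.85, a_2000 = 0.29
Formula: NRC = (a250 + a500 + a1000 + a2000) / 4
Sum = 0.24 + 0.46 + 0.85 + 0.29 = 1.84
NRC = 1.84 / 4 = 0.46
Rounded to nearest 0.05: 0.45

0.45


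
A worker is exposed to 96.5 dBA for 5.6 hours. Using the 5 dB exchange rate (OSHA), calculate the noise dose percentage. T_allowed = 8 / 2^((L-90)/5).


Given values:
  L = 96.5 dBA, T = 5.6 hours
Formula: T_allowed = 8 / 2^((L - 90) / 5)
Compute exponent: (96.5 - 90) / 5 = 1.3
Compute 2^(1.3) = 2.462289
T_allowed = 8 / 2.462289 = 3.249009 hours
Dose = (T / T_allowed) * 100
Dose = (5.6 / 3.249009) * 100 = 172.36

172.36 %


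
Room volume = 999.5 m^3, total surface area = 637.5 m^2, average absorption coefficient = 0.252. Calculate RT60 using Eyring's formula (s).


Given values:
  V = 999.5 m^3, S = 637.5 m^2, alpha = 0.252
Formula: RT60 = 0.161 * V / (-S * ln(1 - alpha))
Compute ln(1 - 0.252) = ln(0.748) = -0.290352
Denominator: -637.5 * -0.290352 = 185.0994
Numerator: 0.161 * 999.5 = 160.9195
RT60 = 160.9195 / 185.0994 = 0.869

0.869 s


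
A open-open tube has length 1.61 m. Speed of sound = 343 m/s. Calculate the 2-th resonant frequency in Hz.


Given values:
  Tube type: open-open, L = 1.61 m, c = 343 m/s, n = 2
Formula: f_n = n * c / (2 * L)
Compute 2 * L = 2 * 1.61 = 3.22
f = 2 * 343 / 3.22
f = 213.04

213.04 Hz


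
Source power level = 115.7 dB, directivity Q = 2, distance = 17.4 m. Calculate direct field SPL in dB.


Given values:
  Lw = 115.7 dB, Q = 2, r = 17.4 m
Formula: SPL = Lw + 10 * log10(Q / (4 * pi * r^2))
Compute 4 * pi * r^2 = 4 * pi * 17.4^2 = 3804.5944
Compute Q / denom = 2 / 3804.5944 = 0.00052568
Compute 10 * log10(0.00052568) = -32.7928
SPL = 115.7 + (-32.7928) = 82.91

82.91 dB


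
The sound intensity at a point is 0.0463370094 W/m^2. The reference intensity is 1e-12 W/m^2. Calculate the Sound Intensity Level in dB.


Given values:
  I = 0.0463370094 W/m^2
  I_ref = 1e-12 W/m^2
Formula: SIL = 10 * log10(I / I_ref)
Compute ratio: I / I_ref = 46337009400
Compute log10: log10(46337009400) = 10.665928
Multiply: SIL = 10 * 10.665928 = 106.66

106.66 dB


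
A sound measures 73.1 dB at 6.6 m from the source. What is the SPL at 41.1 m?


Given values:
  SPL1 = 73.1 dB, r1 = 6.6 m, r2 = 41.1 m
Formula: SPL2 = SPL1 - 20 * log10(r2 / r1)
Compute ratio: r2 / r1 = 41.1 / 6.6 = 6.2273
Compute log10: log10(6.2273) = 0.7943
Compute drop: 20 * 0.7943 = 15.886
SPL2 = 73.1 - 15.886 = 57.21

57.21 dB


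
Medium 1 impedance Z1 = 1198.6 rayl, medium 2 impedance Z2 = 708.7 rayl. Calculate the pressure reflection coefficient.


Given values:
  Z1 = 1198.6 rayl, Z2 = 708.7 rayl
Formula: R = (Z2 - Z1) / (Z2 + Z1)
Numerator: Z2 - Z1 = 708.7 - 1198.6 = -489.9
Denominator: Z2 + Z1 = 708.7 + 1198.6 = 1907.3
R = -489.9 / 1907.3 = -0.2569

-0.2569


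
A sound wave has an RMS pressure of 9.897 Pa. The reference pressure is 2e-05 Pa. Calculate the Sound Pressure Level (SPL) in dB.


Given values:
  p = 9.897 Pa
  p_ref = 2e-05 Pa
Formula: SPL = 20 * log10(p / p_ref)
Compute ratio: p / p_ref = 9.897 / 2e-05 = 494850
Compute log10: log10(494850) = 5.694474
Multiply: SPL = 20 * 5.694474 = 113.89

113.89 dB


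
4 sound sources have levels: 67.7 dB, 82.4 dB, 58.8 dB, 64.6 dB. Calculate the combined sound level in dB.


Formula: L_total = 10 * log10( sum(10^(Li/10)) )
  Source 1: 10^(67.7/10) = 5888436.5536
  Source 2: 10^(82.4/10) = 173780082.8749
  Source 3: 10^(58.8/10) = 758577.575
  Source 4: 10^(64.6/10) = 2884031.5031
Sum of linear values = 183311128.5066
L_total = 10 * log10(183311128.5066) = 82.63

82.63 dB


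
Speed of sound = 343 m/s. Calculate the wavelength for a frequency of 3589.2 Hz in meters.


Given values:
  c = 343 m/s, f = 3589.2 Hz
Formula: lambda = c / f
lambda = 343 / 3589.2
lambda = 0.0956

0.0956 m


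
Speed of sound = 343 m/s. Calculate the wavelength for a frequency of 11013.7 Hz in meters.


Given values:
  c = 343 m/s, f = 11013.7 Hz
Formula: lambda = c / f
lambda = 343 / 11013.7
lambda = 0.0311

0.0311 m


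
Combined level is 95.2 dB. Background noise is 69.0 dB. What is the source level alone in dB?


Given values:
  L_total = 95.2 dB, L_bg = 69.0 dB
Formula: L_source = 10 * log10(10^(L_total/10) - 10^(L_bg/10))
Convert to linear:
  10^(95.2/10) = 3311311214.8259
  10^(69.0/10) = 7943282.3472
Difference: 3311311214.8259 - 7943282.3472 = 3303367932.4787
L_source = 10 * log10(3303367932.4787) = 95.19

95.19 dB


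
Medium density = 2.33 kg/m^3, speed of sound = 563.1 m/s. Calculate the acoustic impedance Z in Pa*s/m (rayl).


Given values:
  rho = 2.33 kg/m^3
  c = 563.1 m/s
Formula: Z = rho * c
Z = 2.33 * 563.1
Z = 1312.02

1312.02 rayl


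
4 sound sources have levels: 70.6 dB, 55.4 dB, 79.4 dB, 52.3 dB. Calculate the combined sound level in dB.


Formula: L_total = 10 * log10( sum(10^(Li/10)) )
  Source 1: 10^(70.6/10) = 11481536.215
  Source 2: 10^(55.4/10) = 346736.8505
  Source 3: 10^(79.4/10) = 87096358.9956
  Source 4: 10^(52.3/10) = 169824.3652
Sum of linear values = 99094456.4263
L_total = 10 * log10(99094456.4263) = 79.96

79.96 dB


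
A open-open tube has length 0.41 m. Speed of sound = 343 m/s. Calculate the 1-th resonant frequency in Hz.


Given values:
  Tube type: open-open, L = 0.41 m, c = 343 m/s, n = 1
Formula: f_n = n * c / (2 * L)
Compute 2 * L = 2 * 0.41 = 0.82
f = 1 * 343 / 0.82
f = 418.29

418.29 Hz


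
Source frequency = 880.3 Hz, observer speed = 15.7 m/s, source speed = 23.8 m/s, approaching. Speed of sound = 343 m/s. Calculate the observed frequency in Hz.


Given values:
  f_s = 880.3 Hz, v_o = 15.7 m/s, v_s = 23.8 m/s
  Direction: approaching
Formula: f_o = f_s * (c + v_o) / (c - v_s)
Numerator: c + v_o = 343 + 15.7 = 358.7
Denominator: c - v_s = 343 - 23.8 = 319.2
f_o = 880.3 * 358.7 / 319.2 = 989.23

989.23 Hz


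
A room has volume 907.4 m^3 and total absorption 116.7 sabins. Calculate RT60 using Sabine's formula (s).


Given values:
  V = 907.4 m^3
  A = 116.7 sabins
Formula: RT60 = 0.161 * V / A
Numerator: 0.161 * 907.4 = 146.0914
RT60 = 146.0914 / 116.7 = 1.252

1.252 s


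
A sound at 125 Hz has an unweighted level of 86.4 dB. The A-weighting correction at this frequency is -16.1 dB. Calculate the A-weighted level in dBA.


Given values:
  SPL = 86.4 dB
  A-weighting at 125 Hz = -16.1 dB
Formula: L_A = SPL + A_weight
L_A = 86.4 + (-16.1)
L_A = 70.3

70.3 dBA


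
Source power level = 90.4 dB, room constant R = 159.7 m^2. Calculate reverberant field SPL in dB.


Given values:
  Lw = 90.4 dB, R = 159.7 m^2
Formula: SPL = Lw + 10 * log10(4 / R)
Compute 4 / R = 4 / 159.7 = 0.025047
Compute 10 * log10(0.025047) = -16.0124
SPL = 90.4 + (-16.0124) = 74.39

74.39 dB


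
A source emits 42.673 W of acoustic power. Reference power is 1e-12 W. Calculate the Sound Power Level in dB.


Given values:
  W = 42.673 W
  W_ref = 1e-12 W
Formula: SWL = 10 * log10(W / W_ref)
Compute ratio: W / W_ref = 42673000000000
Compute log10: log10(42673000000000) = 13.630153
Multiply: SWL = 10 * 13.630153 = 136.3

136.3 dB


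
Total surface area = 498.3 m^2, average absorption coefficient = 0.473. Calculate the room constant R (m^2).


Given values:
  S = 498.3 m^2, alpha = 0.473
Formula: R = S * alpha / (1 - alpha)
Numerator: 498.3 * 0.473 = 235.6959
Denominator: 1 - 0.473 = 0.527
R = 235.6959 / 0.527 = 447.24

447.24 m^2


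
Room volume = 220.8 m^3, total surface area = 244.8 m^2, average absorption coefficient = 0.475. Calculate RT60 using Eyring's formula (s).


Given values:
  V = 220.8 m^3, S = 244.8 m^2, alpha = 0.475
Formula: RT60 = 0.161 * V / (-S * ln(1 - alpha))
Compute ln(1 - 0.475) = ln(0.525) = -0.644357
Denominator: -244.8 * -0.644357 = 157.7386
Numerator: 0.161 * 220.8 = 35.5488
RT60 = 35.5488 / 157.7386 = 0.225

0.225 s


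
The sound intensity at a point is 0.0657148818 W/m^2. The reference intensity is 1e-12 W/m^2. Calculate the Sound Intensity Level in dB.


Given values:
  I = 0.0657148818 W/m^2
  I_ref = 1e-12 W/m^2
Formula: SIL = 10 * log10(I / I_ref)
Compute ratio: I / I_ref = 65714881800
Compute log10: log10(65714881800) = 10.817664
Multiply: SIL = 10 * 10.817664 = 108.18

108.18 dB


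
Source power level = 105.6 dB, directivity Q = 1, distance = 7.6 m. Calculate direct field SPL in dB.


Given values:
  Lw = 105.6 dB, Q = 1, r = 7.6 m
Formula: SPL = Lw + 10 * log10(Q / (4 * pi * r^2))
Compute 4 * pi * r^2 = 4 * pi * 7.6^2 = 725.8336
Compute Q / denom = 1 / 725.8336 = 0.00137773
Compute 10 * log10(0.00137773) = -28.6084
SPL = 105.6 + (-28.6084) = 76.99

76.99 dB


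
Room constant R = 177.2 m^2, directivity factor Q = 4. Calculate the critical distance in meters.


Given values:
  R = 177.2 m^2, Q = 4
Formula: d_c = 0.141 * sqrt(Q * R)
Compute Q * R = 4 * 177.2 = 708.8
Compute sqrt(708.8) = 26.6233
d_c = 0.141 * 26.6233 = 3.754

3.754 m


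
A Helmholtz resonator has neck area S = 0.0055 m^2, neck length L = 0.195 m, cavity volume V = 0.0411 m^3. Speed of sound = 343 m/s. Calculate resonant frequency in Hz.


Given values:
  S = 0.0055 m^2, L = 0.195 m, V = 0.0411 m^3, c = 343 m/s
Formula: f = (c / (2*pi)) * sqrt(S / (V * L))
Compute V * L = 0.0411 * 0.195 = 0.0080145
Compute S / (V * L) = 0.0055 / 0.0080145 = 0.6863
Compute sqrt(0.6863) = 0.828432
Compute c / (2*pi) = 343 / 6.283185 = 54.590148
f = 54.590148 * 0.828432 = 45.22

45.22 Hz


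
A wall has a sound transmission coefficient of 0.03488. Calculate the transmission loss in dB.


Given values:
  tau = 0.03488
Formula: TL = 10 * log10(1 / tau)
Compute 1 / tau = 1 / 0.03488 = 28.6697
Compute log10(28.6697) = 1.457423
TL = 10 * 1.457423 = 14.57

14.57 dB


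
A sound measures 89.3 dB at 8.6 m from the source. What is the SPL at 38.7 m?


Given values:
  SPL1 = 89.3 dB, r1 = 8.6 m, r2 = 38.7 m
Formula: SPL2 = SPL1 - 20 * log10(r2 / r1)
Compute ratio: r2 / r1 = 38.7 / 8.6 = 4.5
Compute log10: log10(4.5) = 0.653213
Compute drop: 20 * 0.653213 = 13.0643
SPL2 = 89.3 - 13.0643 = 76.24

76.24 dB


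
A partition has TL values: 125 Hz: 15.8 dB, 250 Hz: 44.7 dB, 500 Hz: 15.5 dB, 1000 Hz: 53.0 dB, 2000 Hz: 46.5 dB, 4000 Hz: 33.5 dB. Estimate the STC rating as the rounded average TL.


Given TL values at each frequency:
  125 Hz: 15.8 dB
  250 Hz: 44.7 dB
  500 Hz: 15.5 dB
  1000 Hz: 53.0 dB
  2000 Hz: 46.5 dB
  4000 Hz: 33.5 dB
Formula: STC ~ round(average of TL values)
Sum = 15.8 + 44.7 + 15.5 + 53.0 + 46.5 + 33.5 = 209.0
Average = 209.0 / 6 = 34.83
Rounded: 35

35


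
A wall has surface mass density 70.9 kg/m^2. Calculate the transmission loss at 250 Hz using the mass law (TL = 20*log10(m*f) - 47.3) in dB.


Given values:
  m = 70.9 kg/m^2, f = 250 Hz
Formula: TL = 20 * log10(m * f) - 47.3
Compute m * f = 70.9 * 250 = 17725.0
Compute log10(17725.0) = 4.248586
Compute 20 * 4.248586 = 84.9717
TL = 84.9717 - 47.3 = 37.67

37.67 dB


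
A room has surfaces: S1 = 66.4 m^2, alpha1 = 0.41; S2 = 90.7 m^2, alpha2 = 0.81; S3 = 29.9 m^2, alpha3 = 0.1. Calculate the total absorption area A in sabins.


Given surfaces:
  Surface 1: 66.4 * 0.41 = 27.224
  Surface 2: 90.7 * 0.81 = 73.467
  Surface 3: 29.9 * 0.1 = 2.99
Formula: A = sum(Si * alpha_i)
A = 27.224 + 73.467 + 2.99
A = 103.68

103.68 sabins


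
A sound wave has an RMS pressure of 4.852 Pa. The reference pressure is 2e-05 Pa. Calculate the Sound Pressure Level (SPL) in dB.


Given values:
  p = 4.852 Pa
  p_ref = 2e-05 Pa
Formula: SPL = 20 * log10(p / p_ref)
Compute ratio: p / p_ref = 4.852 / 2e-05 = 242600
Compute log10: log10(242600) = 5.384891
Multiply: SPL = 20 * 5.384891 = 107.7

107.7 dB


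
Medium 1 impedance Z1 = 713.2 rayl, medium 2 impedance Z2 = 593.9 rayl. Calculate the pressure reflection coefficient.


Given values:
  Z1 = 713.2 rayl, Z2 = 593.9 rayl
Formula: R = (Z2 - Z1) / (Z2 + Z1)
Numerator: Z2 - Z1 = 593.9 - 713.2 = -119.3
Denominator: Z2 + Z1 = 593.9 + 713.2 = 1307.1
R = -119.3 / 1307.1 = -0.0913

-0.0913


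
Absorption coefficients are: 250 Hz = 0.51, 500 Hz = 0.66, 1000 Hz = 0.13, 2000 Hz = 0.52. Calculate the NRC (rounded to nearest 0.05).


Given values:
  a_250 = 0.51, a_500 = 0.66
  a_1000 = 0.13, a_2000 = 0.52
Formula: NRC = (a250 + a500 + a1000 + a2000) / 4
Sum = 0.51 + 0.66 + 0.13 + 0.52 = 1.82
NRC = 1.82 / 4 = 0.455
Rounded to nearest 0.05: 0.45

0.45


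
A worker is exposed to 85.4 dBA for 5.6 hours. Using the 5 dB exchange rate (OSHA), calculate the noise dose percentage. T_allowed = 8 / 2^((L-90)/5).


Given values:
  L = 85.4 dBA, T = 5.6 hours
Formula: T_allowed = 8 / 2^((L - 90) / 5)
Compute exponent: (85.4 - 90) / 5 = -0.92
Compute 2^(-0.92) = 0.528509
T_allowed = 8 / 0.528509 = 15.136923 hours
Dose = (T / T_allowed) * 100
Dose = (5.6 / 15.136923) * 100 = 37.0

37.0 %


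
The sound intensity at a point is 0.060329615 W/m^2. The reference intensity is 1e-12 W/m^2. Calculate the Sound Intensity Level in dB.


Given values:
  I = 0.060329615 W/m^2
  I_ref = 1e-12 W/m^2
Formula: SIL = 10 * log10(I / I_ref)
Compute ratio: I / I_ref = 60329615000
Compute log10: log10(60329615000) = 10.780531
Multiply: SIL = 10 * 10.780531 = 107.81

107.81 dB


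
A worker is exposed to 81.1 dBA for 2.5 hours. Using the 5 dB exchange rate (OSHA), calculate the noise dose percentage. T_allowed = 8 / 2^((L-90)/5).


Given values:
  L = 81.1 dBA, T = 2.5 hours
Formula: T_allowed = 8 / 2^((L - 90) / 5)
Compute exponent: (81.1 - 90) / 5 = -1.78
Compute 2^(-1.78) = 0.291183
T_allowed = 8 / 0.291183 = 27.474131 hours
Dose = (T / T_allowed) * 100
Dose = (2.5 / 27.474131) * 100 = 9.1

9.1 %


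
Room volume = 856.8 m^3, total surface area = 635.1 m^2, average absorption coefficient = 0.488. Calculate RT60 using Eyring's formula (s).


Given values:
  V = 856.8 m^3, S = 635.1 m^2, alpha = 0.488
Formula: RT60 = 0.161 * V / (-S * ln(1 - alpha))
Compute ln(1 - 0.488) = ln(0.512) = -0.669431
Denominator: -635.1 * -0.669431 = 425.1556
Numerator: 0.161 * 856.8 = 137.9448
RT60 = 137.9448 / 425.1556 = 0.324

0.324 s


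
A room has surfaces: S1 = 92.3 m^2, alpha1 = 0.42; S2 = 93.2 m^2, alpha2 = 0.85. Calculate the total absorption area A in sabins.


Given surfaces:
  Surface 1: 92.3 * 0.42 = 38.766
  Surface 2: 93.2 * 0.85 = 79.22
Formula: A = sum(Si * alpha_i)
A = 38.766 + 79.22
A = 117.99

117.99 sabins


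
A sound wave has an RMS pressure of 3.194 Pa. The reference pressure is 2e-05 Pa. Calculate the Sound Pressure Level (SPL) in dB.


Given values:
  p = 3.194 Pa
  p_ref = 2e-05 Pa
Formula: SPL = 20 * log10(p / p_ref)
Compute ratio: p / p_ref = 3.194 / 2e-05 = 159700
Compute log10: log10(159700) = 5.203305
Multiply: SPL = 20 * 5.203305 = 104.07

104.07 dB


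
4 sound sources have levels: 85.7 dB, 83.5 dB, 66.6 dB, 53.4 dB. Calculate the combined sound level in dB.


Formula: L_total = 10 * log10( sum(10^(Li/10)) )
  Source 1: 10^(85.7/10) = 371535229.0972
  Source 2: 10^(83.5/10) = 223872113.8568
  Source 3: 10^(66.6/10) = 4570881.8961
  Source 4: 10^(53.4/10) = 218776.1624
Sum of linear values = 600197001.0125
L_total = 10 * log10(600197001.0125) = 87.78

87.78 dB


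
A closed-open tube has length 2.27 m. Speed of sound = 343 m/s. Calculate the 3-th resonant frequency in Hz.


Given values:
  Tube type: closed-open, L = 2.27 m, c = 343 m/s, n = 3
Formula: f_n = (2n - 1) * c / (4 * L)
Compute 2n - 1 = 2*3 - 1 = 5
Compute 4 * L = 4 * 2.27 = 9.08
f = 5 * 343 / 9.08
f = 188.88

188.88 Hz


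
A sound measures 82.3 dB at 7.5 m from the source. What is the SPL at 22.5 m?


Given values:
  SPL1 = 82.3 dB, r1 = 7.5 m, r2 = 22.5 m
Formula: SPL2 = SPL1 - 20 * log10(r2 / r1)
Compute ratio: r2 / r1 = 22.5 / 7.5 = 3.0
Compute log10: log10(3.0) = 0.477121
Compute drop: 20 * 0.477121 = 9.5424
SPL2 = 82.3 - 9.5424 = 72.76

72.76 dB


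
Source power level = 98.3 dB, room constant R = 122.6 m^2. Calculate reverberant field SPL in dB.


Given values:
  Lw = 98.3 dB, R = 122.6 m^2
Formula: SPL = Lw + 10 * log10(4 / R)
Compute 4 / R = 4 / 122.6 = 0.032626
Compute 10 * log10(0.032626) = -14.8644
SPL = 98.3 + (-14.8644) = 83.44

83.44 dB


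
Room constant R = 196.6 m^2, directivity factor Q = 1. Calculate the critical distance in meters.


Given values:
  R = 196.6 m^2, Q = 1
Formula: d_c = 0.141 * sqrt(Q * R)
Compute Q * R = 1 * 196.6 = 196.6
Compute sqrt(196.6) = 14.0214
d_c = 0.141 * 14.0214 = 1.977

1.977 m


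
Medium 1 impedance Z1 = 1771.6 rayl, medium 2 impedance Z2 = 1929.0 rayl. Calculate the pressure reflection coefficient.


Given values:
  Z1 = 1771.6 rayl, Z2 = 1929.0 rayl
Formula: R = (Z2 - Z1) / (Z2 + Z1)
Numerator: Z2 - Z1 = 1929.0 - 1771.6 = 157.4
Denominator: Z2 + Z1 = 1929.0 + 1771.6 = 3700.6
R = 157.4 / 3700.6 = 0.0425

0.0425


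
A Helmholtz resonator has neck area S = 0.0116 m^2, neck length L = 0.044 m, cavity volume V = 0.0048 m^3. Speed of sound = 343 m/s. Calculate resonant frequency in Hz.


Given values:
  S = 0.0116 m^2, L = 0.044 m, V = 0.0048 m^3, c = 343 m/s
Formula: f = (c / (2*pi)) * sqrt(S / (V * L))
Compute V * L = 0.0048 * 0.044 = 0.0002112
Compute S / (V * L) = 0.0116 / 0.0002112 = 54.9242
Compute sqrt(54.9242) = 7.411086
Compute c / (2*pi) = 343 / 6.283185 = 54.590148
f = 54.590148 * 7.411086 = 404.57

404.57 Hz


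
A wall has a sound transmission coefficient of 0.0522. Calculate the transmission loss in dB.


Given values:
  tau = 0.0522
Formula: TL = 10 * log10(1 / tau)
Compute 1 / tau = 1 / 0.0522 = 19.1571
Compute log10(19.1571) = 1.28233
TL = 10 * 1.28233 = 12.82

12.82 dB


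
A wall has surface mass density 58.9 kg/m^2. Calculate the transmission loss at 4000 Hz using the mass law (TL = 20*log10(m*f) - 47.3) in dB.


Given values:
  m = 58.9 kg/m^2, f = 4000 Hz
Formula: TL = 20 * log10(m * f) - 47.3
Compute m * f = 58.9 * 4000 = 235600.0
Compute log10(235600.0) = 5.372175
Compute 20 * 5.372175 = 107.4435
TL = 107.4435 - 47.3 = 60.14

60.14 dB


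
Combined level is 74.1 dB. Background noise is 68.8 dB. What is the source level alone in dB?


Given values:
  L_total = 74.1 dB, L_bg = 68.8 dB
Formula: L_source = 10 * log10(10^(L_total/10) - 10^(L_bg/10))
Convert to linear:
  10^(74.1/10) = 25703957.8277
  10^(68.8/10) = 7585775.7503
Difference: 25703957.8277 - 7585775.7503 = 18118182.0774
L_source = 10 * log10(18118182.0774) = 72.58

72.58 dB


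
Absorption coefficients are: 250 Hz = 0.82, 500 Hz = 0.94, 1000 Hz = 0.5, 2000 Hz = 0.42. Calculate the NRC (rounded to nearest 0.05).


Given values:
  a_250 = 0.82, a_500 = 0.94
  a_1000 = 0.5, a_2000 = 0.42
Formula: NRC = (a250 + a500 + a1000 + a2000) / 4
Sum = 0.82 + 0.94 + 0.5 + 0.42 = 2.68
NRC = 2.68 / 4 = 0.67
Rounded to nearest 0.05: 0.65

0.65


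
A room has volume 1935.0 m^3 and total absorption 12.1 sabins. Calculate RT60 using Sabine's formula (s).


Given values:
  V = 1935.0 m^3
  A = 12.1 sabins
Formula: RT60 = 0.161 * V / A
Numerator: 0.161 * 1935.0 = 311.535
RT60 = 311.535 / 12.1 = 25.747

25.747 s


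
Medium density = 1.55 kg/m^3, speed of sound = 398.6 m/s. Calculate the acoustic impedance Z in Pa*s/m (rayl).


Given values:
  rho = 1.55 kg/m^3
  c = 398.6 m/s
Formula: Z = rho * c
Z = 1.55 * 398.6
Z = 617.83

617.83 rayl


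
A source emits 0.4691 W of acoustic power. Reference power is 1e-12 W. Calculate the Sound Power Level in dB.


Given values:
  W = 0.4691 W
  W_ref = 1e-12 W
Formula: SWL = 10 * log10(W / W_ref)
Compute ratio: W / W_ref = 469100000000
Compute log10: log10(469100000000) = 11.671265
Multiply: SWL = 10 * 11.671265 = 116.71

116.71 dB


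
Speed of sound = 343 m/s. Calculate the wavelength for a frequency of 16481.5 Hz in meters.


Given values:
  c = 343 m/s, f = 16481.5 Hz
Formula: lambda = c / f
lambda = 343 / 16481.5
lambda = 0.0208

0.0208 m


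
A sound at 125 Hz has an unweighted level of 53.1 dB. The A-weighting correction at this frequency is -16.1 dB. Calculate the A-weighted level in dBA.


Given values:
  SPL = 53.1 dB
  A-weighting at 125 Hz = -16.1 dB
Formula: L_A = SPL + A_weight
L_A = 53.1 + (-16.1)
L_A = 37.0

37.0 dBA


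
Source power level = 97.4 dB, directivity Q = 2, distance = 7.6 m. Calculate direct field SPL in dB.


Given values:
  Lw = 97.4 dB, Q = 2, r = 7.6 m
Formula: SPL = Lw + 10 * log10(Q / (4 * pi * r^2))
Compute 4 * pi * r^2 = 4 * pi * 7.6^2 = 725.8336
Compute Q / denom = 2 / 725.8336 = 0.00275545
Compute 10 * log10(0.00275545) = -25.5981
SPL = 97.4 + (-25.5981) = 71.8

71.8 dB


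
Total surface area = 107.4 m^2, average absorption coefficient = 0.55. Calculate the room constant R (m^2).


Given values:
  S = 107.4 m^2, alpha = 0.55
Formula: R = S * alpha / (1 - alpha)
Numerator: 107.4 * 0.55 = 59.07
Denominator: 1 - 0.55 = 0.45
R = 59.07 / 0.45 = 131.27

131.27 m^2


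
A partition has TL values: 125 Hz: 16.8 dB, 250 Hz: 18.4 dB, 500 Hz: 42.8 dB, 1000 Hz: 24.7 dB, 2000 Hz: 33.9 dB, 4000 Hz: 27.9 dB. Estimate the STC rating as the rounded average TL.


Given TL values at each frequency:
  125 Hz: 16.8 dB
  250 Hz: 18.4 dB
  500 Hz: 42.8 dB
  1000 Hz: 24.7 dB
  2000 Hz: 33.9 dB
  4000 Hz: 27.9 dB
Formula: STC ~ round(average of TL values)
Sum = 16.8 + 18.4 + 42.8 + 24.7 + 33.9 + 27.9 = 164.5
Average = 164.5 / 6 = 27.42
Rounded: 27

27


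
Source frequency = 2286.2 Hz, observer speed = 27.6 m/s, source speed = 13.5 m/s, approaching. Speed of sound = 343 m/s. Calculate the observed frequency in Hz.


Given values:
  f_s = 2286.2 Hz, v_o = 27.6 m/s, v_s = 13.5 m/s
  Direction: approaching
Formula: f_o = f_s * (c + v_o) / (c - v_s)
Numerator: c + v_o = 343 + 27.6 = 370.6
Denominator: c - v_s = 343 - 13.5 = 329.5
f_o = 2286.2 * 370.6 / 329.5 = 2571.37

2571.37 Hz


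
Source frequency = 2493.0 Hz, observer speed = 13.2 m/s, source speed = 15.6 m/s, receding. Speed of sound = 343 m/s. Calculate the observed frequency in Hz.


Given values:
  f_s = 2493.0 Hz, v_o = 13.2 m/s, v_s = 15.6 m/s
  Direction: receding
Formula: f_o = f_s * (c - v_o) / (c + v_s)
Numerator: c - v_o = 343 - 13.2 = 329.8
Denominator: c + v_s = 343 + 15.6 = 358.6
f_o = 2493.0 * 329.8 / 358.6 = 2292.78

2292.78 Hz


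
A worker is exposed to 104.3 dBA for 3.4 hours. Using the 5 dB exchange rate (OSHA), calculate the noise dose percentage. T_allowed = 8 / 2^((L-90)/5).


Given values:
  L = 104.3 dBA, T = 3.4 hours
Formula: T_allowed = 8 / 2^((L - 90) / 5)
Compute exponent: (104.3 - 90) / 5 = 2.86
Compute 2^(2.86) = 7.260153
T_allowed = 8 / 7.260153 = 1.101905 hours
Dose = (T / T_allowed) * 100
Dose = (3.4 / 1.101905) * 100 = 308.56

308.56 %


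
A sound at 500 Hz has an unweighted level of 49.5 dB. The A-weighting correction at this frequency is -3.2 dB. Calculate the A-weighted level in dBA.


Given values:
  SPL = 49.5 dB
  A-weighting at 500 Hz = -3.2 dB
Formula: L_A = SPL + A_weight
L_A = 49.5 + (-3.2)
L_A = 46.3

46.3 dBA


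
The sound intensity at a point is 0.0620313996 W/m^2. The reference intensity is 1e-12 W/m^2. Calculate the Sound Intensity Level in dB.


Given values:
  I = 0.0620313996 W/m^2
  I_ref = 1e-12 W/m^2
Formula: SIL = 10 * log10(I / I_ref)
Compute ratio: I / I_ref = 62031399600
Compute log10: log10(62031399600) = 10.792612
Multiply: SIL = 10 * 10.792612 = 107.93

107.93 dB


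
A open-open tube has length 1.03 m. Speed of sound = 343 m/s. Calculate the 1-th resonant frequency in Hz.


Given values:
  Tube type: open-open, L = 1.03 m, c = 343 m/s, n = 1
Formula: f_n = n * c / (2 * L)
Compute 2 * L = 2 * 1.03 = 2.06
f = 1 * 343 / 2.06
f = 166.5

166.5 Hz


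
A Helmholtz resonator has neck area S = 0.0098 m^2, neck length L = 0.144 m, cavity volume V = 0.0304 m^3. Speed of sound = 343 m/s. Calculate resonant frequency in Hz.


Given values:
  S = 0.0098 m^2, L = 0.144 m, V = 0.0304 m^3, c = 343 m/s
Formula: f = (c / (2*pi)) * sqrt(S / (V * L))
Compute V * L = 0.0304 * 0.144 = 0.0043776
Compute S / (V * L) = 0.0098 / 0.0043776 = 2.2387
Compute sqrt(2.2387) = 1.496229
Compute c / (2*pi) = 343 / 6.283185 = 54.590148
f = 54.590148 * 1.496229 = 81.68

81.68 Hz


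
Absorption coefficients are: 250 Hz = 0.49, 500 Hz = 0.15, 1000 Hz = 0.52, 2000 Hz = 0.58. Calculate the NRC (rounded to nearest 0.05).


Given values:
  a_250 = 0.49, a_500 = 0.15
  a_1000 = 0.52, a_2000 = 0.58
Formula: NRC = (a250 + a500 + a1000 + a2000) / 4
Sum = 0.49 + 0.15 + 0.52 + 0.58 = 1.74
NRC = 1.74 / 4 = 0.435
Rounded to nearest 0.05: 0.45

0.45


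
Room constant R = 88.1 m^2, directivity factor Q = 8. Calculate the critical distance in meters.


Given values:
  R = 88.1 m^2, Q = 8
Formula: d_c = 0.141 * sqrt(Q * R)
Compute Q * R = 8 * 88.1 = 704.8
Compute sqrt(704.8) = 26.5481
d_c = 0.141 * 26.5481 = 3.743

3.743 m


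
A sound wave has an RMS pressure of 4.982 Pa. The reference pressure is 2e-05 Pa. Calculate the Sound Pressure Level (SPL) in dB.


Given values:
  p = 4.982 Pa
  p_ref = 2e-05 Pa
Formula: SPL = 20 * log10(p / p_ref)
Compute ratio: p / p_ref = 4.982 / 2e-05 = 249100
Compute log10: log10(249100) = 5.396374
Multiply: SPL = 20 * 5.396374 = 107.93

107.93 dB


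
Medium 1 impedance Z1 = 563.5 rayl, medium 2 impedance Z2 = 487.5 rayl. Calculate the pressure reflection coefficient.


Given values:
  Z1 = 563.5 rayl, Z2 = 487.5 rayl
Formula: R = (Z2 - Z1) / (Z2 + Z1)
Numerator: Z2 - Z1 = 487.5 - 563.5 = -76.0
Denominator: Z2 + Z1 = 487.5 + 563.5 = 1051.0
R = -76.0 / 1051.0 = -0.0723

-0.0723


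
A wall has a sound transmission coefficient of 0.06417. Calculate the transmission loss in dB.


Given values:
  tau = 0.06417
Formula: TL = 10 * log10(1 / tau)
Compute 1 / tau = 1 / 0.06417 = 15.5836
Compute log10(15.5836) = 1.192668
TL = 10 * 1.192668 = 11.93

11.93 dB


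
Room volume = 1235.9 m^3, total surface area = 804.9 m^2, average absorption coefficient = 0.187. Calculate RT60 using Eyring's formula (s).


Given values:
  V = 1235.9 m^3, S = 804.9 m^2, alpha = 0.187
Formula: RT60 = 0.161 * V / (-S * ln(1 - alpha))
Compute ln(1 - 0.187) = ln(0.813) = -0.207024
Denominator: -804.9 * -0.207024 = 166.6336
Numerator: 0.161 * 1235.9 = 198.9799
RT60 = 198.9799 / 166.6336 = 1.194

1.194 s


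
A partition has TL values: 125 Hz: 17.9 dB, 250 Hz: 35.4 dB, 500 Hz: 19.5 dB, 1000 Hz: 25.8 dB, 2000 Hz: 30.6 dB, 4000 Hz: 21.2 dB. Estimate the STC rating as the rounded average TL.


Given TL values at each frequency:
  125 Hz: 17.9 dB
  250 Hz: 35.4 dB
  500 Hz: 19.5 dB
  1000 Hz: 25.8 dB
  2000 Hz: 30.6 dB
  4000 Hz: 21.2 dB
Formula: STC ~ round(average of TL values)
Sum = 17.9 + 35.4 + 19.5 + 25.8 + 30.6 + 21.2 = 150.4
Average = 150.4 / 6 = 25.07
Rounded: 25

25


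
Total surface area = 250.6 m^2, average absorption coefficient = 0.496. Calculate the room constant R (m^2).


Given values:
  S = 250.6 m^2, alpha = 0.496
Formula: R = S * alpha / (1 - alpha)
Numerator: 250.6 * 0.496 = 124.2976
Denominator: 1 - 0.496 = 0.504
R = 124.2976 / 0.504 = 246.62

246.62 m^2


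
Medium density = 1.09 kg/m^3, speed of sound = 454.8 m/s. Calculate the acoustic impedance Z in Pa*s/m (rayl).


Given values:
  rho = 1.09 kg/m^3
  c = 454.8 m/s
Formula: Z = rho * c
Z = 1.09 * 454.8
Z = 495.73

495.73 rayl


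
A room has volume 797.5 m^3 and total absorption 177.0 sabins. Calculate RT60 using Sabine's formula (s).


Given values:
  V = 797.5 m^3
  A = 177.0 sabins
Formula: RT60 = 0.161 * V / A
Numerator: 0.161 * 797.5 = 128.3975
RT60 = 128.3975 / 177.0 = 0.725

0.725 s


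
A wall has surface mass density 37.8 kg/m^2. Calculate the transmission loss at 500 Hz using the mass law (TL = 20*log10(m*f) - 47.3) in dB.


Given values:
  m = 37.8 kg/m^2, f = 500 Hz
Formula: TL = 20 * log10(m * f) - 47.3
Compute m * f = 37.8 * 500 = 18900.0
Compute log10(18900.0) = 4.276462
Compute 20 * 4.276462 = 85.5292
TL = 85.5292 - 47.3 = 38.23

38.23 dB


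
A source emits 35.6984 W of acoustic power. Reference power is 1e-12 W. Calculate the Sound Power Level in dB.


Given values:
  W = 35.6984 W
  W_ref = 1e-12 W
Formula: SWL = 10 * log10(W / W_ref)
Compute ratio: W / W_ref = 35698400000000
Compute log10: log10(35698400000000) = 13.552649
Multiply: SWL = 10 * 13.552649 = 135.53

135.53 dB


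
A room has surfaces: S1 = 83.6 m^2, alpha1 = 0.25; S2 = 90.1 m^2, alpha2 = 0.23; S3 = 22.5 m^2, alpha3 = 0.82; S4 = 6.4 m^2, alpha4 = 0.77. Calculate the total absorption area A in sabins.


Given surfaces:
  Surface 1: 83.6 * 0.25 = 20.9
  Surface 2: 90.1 * 0.23 = 20.723
  Surface 3: 22.5 * 0.82 = 18.45
  Surface 4: 6.4 * 0.77 = 4.928
Formula: A = sum(Si * alpha_i)
A = 20.9 + 20.723 + 18.45 + 4.928
A = 65.0

65.0 sabins


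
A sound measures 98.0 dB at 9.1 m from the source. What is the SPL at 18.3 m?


Given values:
  SPL1 = 98.0 dB, r1 = 9.1 m, r2 = 18.3 m
Formula: SPL2 = SPL1 - 20 * log10(r2 / r1)
Compute ratio: r2 / r1 = 18.3 / 9.1 = 2.011
Compute log10: log10(2.011) = 0.303412
Compute drop: 20 * 0.303412 = 6.0682
SPL2 = 98.0 - 6.0682 = 91.93

91.93 dB


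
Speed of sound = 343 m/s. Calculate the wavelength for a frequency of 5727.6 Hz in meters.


Given values:
  c = 343 m/s, f = 5727.6 Hz
Formula: lambda = c / f
lambda = 343 / 5727.6
lambda = 0.0599

0.0599 m


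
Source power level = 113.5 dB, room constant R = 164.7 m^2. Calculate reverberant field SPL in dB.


Given values:
  Lw = 113.5 dB, R = 164.7 m^2
Formula: SPL = Lw + 10 * log10(4 / R)
Compute 4 / R = 4 / 164.7 = 0.024287
Compute 10 * log10(0.024287) = -16.1463
SPL = 113.5 + (-16.1463) = 97.35

97.35 dB


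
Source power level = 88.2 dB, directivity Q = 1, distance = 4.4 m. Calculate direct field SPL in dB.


Given values:
  Lw = 88.2 dB, Q = 1, r = 4.4 m
Formula: SPL = Lw + 10 * log10(Q / (4 * pi * r^2))
Compute 4 * pi * r^2 = 4 * pi * 4.4^2 = 243.2849
Compute Q / denom = 1 / 243.2849 = 0.00411041
Compute 10 * log10(0.00411041) = -23.8611
SPL = 88.2 + (-23.8611) = 64.34

64.34 dB


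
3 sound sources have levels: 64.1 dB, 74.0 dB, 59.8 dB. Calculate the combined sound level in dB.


Formula: L_total = 10 * log10( sum(10^(Li/10)) )
  Source 1: 10^(64.1/10) = 2570395.7828
  Source 2: 10^(74.0/10) = 25118864.3151
  Source 3: 10^(59.8/10) = 954992.586
Sum of linear values = 28644252.6839
L_total = 10 * log10(28644252.6839) = 74.57

74.57 dB


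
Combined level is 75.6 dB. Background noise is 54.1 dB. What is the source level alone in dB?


Given values:
  L_total = 75.6 dB, L_bg = 54.1 dB
Formula: L_source = 10 * log10(10^(L_total/10) - 10^(L_bg/10))
Convert to linear:
  10^(75.6/10) = 36307805.477
  10^(54.1/10) = 257039.5783
Difference: 36307805.477 - 257039.5783 = 36050765.8987
L_source = 10 * log10(36050765.8987) = 75.57

75.57 dB


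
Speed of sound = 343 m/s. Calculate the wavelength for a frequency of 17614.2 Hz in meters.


Given values:
  c = 343 m/s, f = 17614.2 Hz
Formula: lambda = c / f
lambda = 343 / 17614.2
lambda = 0.0195

0.0195 m
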